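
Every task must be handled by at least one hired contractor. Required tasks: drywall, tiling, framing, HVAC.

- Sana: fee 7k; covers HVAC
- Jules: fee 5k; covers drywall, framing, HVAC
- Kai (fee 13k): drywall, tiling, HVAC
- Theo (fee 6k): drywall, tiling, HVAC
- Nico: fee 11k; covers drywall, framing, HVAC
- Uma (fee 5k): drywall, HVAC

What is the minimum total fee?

Choose Jules and Theo: together they cover drywall, tiling, framing, HVAC — every task.
Total fee: 5 + 6 = 11.

11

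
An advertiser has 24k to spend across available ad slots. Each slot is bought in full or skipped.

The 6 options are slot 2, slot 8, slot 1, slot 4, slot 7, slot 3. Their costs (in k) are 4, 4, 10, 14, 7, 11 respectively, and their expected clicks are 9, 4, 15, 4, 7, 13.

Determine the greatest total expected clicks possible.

31

This is a 0-1 knapsack instance.
Allowing fractional choices, the relaxed optimum would be about 35.8, but ad slots are indivisible.
slot 2 + slot 1 + slot 7: cost 4 + 10 + 7 = 21 ≤ 24, expected clicks 9 + 15 + 7 = 31.
slot 2 + slot 7 + slot 3: cost 4 + 7 + 11 = 22 ≤ 24, expected clicks 9 + 7 + 13 = 29.
slot 2 + slot 8 + slot 1: cost 4 + 4 + 10 = 18 ≤ 24, expected clicks 9 + 4 + 15 = 28.
Best is slot 2, slot 1, and slot 7 with total expected clicks 31.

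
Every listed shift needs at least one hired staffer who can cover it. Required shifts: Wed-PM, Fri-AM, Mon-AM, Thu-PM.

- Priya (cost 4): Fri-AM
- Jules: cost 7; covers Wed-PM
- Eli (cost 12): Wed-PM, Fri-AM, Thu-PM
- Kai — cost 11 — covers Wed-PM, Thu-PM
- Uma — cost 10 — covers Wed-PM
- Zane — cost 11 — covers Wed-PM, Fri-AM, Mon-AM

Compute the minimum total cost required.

Choose Kai and Zane: together they cover Wed-PM, Fri-AM, Mon-AM, Thu-PM — every shift.
Total cost: 11 + 11 = 22.

22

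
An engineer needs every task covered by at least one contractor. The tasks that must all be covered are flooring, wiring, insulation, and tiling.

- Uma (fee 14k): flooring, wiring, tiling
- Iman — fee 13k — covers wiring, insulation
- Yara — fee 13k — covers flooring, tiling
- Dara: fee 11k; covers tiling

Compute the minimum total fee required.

26

The greedy cost-per-new-task heuristic would pick Uma and Iman for 27, but a cheaper cover exists.
Choose Iman and Yara: together they cover flooring, wiring, insulation, tiling — every task.
Total fee: 13 + 13 = 26.
No cover costs less than 26.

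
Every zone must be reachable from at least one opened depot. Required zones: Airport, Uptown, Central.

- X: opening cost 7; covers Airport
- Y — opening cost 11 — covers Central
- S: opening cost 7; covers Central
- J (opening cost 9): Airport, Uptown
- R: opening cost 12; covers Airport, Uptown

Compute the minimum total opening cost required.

16

Choose S and J: together they cover Airport, Uptown, Central — every zone.
Total opening cost: 7 + 9 = 16.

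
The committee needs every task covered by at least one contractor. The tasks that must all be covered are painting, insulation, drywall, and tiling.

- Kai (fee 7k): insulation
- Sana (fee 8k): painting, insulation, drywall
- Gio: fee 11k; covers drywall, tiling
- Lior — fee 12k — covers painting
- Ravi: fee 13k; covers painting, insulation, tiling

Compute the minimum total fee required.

This is an integer covering problem.
Choose Sana and Gio: together they cover painting, insulation, drywall, tiling — every task.
Total fee: 8 + 11 = 19.
No cover costs less than 19.

19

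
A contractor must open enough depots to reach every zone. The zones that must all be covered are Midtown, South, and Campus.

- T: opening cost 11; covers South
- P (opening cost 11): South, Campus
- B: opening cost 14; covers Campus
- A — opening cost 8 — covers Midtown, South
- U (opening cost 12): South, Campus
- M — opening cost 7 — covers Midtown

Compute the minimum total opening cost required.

The greedy cost-per-new-zone heuristic would pick A and P for 19, but a cheaper cover exists.
Choose P and M: together they cover Midtown, South, Campus — every zone.
Total opening cost: 11 + 7 = 18.
No cover costs less than 18.

18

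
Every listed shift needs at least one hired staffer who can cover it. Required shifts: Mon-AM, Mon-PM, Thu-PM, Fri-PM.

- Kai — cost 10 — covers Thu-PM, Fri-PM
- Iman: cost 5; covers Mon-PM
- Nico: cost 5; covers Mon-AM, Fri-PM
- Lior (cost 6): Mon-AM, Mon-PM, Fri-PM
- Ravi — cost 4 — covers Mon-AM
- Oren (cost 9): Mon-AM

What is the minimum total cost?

16

This is an integer covering problem.
Choose Kai and Lior: together they cover Mon-AM, Mon-PM, Thu-PM, Fri-PM — every shift.
Total cost: 10 + 6 = 16.
No cover costs less than 16.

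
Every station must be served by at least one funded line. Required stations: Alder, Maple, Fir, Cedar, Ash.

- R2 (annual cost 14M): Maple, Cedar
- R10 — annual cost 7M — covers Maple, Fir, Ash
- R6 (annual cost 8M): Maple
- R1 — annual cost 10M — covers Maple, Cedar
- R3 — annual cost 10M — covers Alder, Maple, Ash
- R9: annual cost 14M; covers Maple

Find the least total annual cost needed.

27

Choose R10, R1, and R3: together they cover Alder, Maple, Fir, Cedar, Ash — every station.
Total annual cost: 7 + 10 + 10 = 27.
No cover costs less than 27.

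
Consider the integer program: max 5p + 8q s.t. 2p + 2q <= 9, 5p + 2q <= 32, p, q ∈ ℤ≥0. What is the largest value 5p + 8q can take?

32

The continuous relaxation peaks at (0, 4.5) with value 36.00; rounding to a feasible lattice point costs some objective.
(p,q)=(0,4): 2·0+2·4=8≤9, 5·0+2·4=8≤32, objective 32.
(p,q)=(1,3): 2·1+2·3=8≤9, 5·1+2·3=11≤32, objective 29.
(p,q)=(0,3): 2·0+2·3=6≤9, 5·0+2·3=6≤32, objective 24.
The best lattice point is (0,4), giving 32.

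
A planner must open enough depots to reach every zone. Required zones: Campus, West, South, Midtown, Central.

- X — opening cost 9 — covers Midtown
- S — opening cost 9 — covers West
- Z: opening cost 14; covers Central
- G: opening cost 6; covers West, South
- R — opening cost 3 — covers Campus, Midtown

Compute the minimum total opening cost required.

23

Choose Z, G, and R: together they cover Campus, West, South, Midtown, Central — every zone.
Total opening cost: 14 + 6 + 3 = 23.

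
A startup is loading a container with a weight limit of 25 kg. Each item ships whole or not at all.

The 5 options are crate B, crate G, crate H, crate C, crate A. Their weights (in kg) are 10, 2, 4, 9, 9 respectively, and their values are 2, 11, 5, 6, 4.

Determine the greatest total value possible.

Allowing fractional choices, the relaxed optimum would be about 26.2, but items are indivisible.
crate G + crate H + crate C + crate A: weight 2 + 4 + 9 + 9 = 24 ≤ 25, value 11 + 5 + 6 + 4 = 26.
crate B + crate G + crate H + crate C: weight 10 + 2 + 4 + 9 = 25 ≤ 25, value 2 + 11 + 5 + 6 = 24.
Best is crate G, crate H, crate C, and crate A with total value 26.

26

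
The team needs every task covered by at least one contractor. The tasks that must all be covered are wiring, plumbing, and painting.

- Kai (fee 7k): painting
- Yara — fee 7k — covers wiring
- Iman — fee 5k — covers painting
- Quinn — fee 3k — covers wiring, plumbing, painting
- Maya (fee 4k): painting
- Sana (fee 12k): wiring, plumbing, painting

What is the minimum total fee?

Quinn alone covers wiring, plumbing, painting — every task.
Total fee: 3.
No cover costs less than 3.

3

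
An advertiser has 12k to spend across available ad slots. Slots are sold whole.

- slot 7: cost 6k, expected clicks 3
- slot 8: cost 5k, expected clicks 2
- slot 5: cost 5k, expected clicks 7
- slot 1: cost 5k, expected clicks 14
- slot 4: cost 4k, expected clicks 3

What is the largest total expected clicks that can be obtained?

21

Allowing fractional choices, the relaxed optimum would be about 22.5, but ad slots are indivisible.
slot 1 + slot 4: cost 5 + 4 = 9 ≤ 12, expected clicks 14 + 3 = 17.
slot 5 + slot 1: cost 5 + 5 = 10 ≤ 12, expected clicks 7 + 14 = 21.
Best is slot 5 and slot 1 with total expected clicks 21.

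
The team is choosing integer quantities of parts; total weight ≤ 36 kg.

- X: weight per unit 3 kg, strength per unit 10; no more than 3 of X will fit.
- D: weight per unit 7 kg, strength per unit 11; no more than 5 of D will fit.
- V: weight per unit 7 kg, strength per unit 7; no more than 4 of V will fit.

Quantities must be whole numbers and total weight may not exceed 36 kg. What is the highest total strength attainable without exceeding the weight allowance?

64

This is a bounded integer knapsack.
X has the best ratio (10/3); taking only X gives at most 3×10 = 30 (stopped by the supply cap of 3).
Mixing does better — 2×X and 4×D: weight 34 ≤ 36, strength 2·10 + 4·11 = 64.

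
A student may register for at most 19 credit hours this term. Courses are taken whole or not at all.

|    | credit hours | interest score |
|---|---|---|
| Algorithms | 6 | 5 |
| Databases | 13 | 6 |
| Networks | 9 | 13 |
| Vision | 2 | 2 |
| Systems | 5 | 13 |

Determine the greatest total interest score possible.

28

Networks + Vision + Systems: credit hours 9 + 2 + 5 = 16 ≤ 19, interest score 13 + 2 + 13 = 28.
Networks + Systems: credit hours 9 + 5 = 14 ≤ 19, interest score 13 + 13 = 26.
Best is Networks, Vision, and Systems with total interest score 28.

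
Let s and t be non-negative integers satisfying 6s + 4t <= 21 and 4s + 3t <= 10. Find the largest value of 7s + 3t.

(s,t)=(2,0): 6·2+4·0=12≤21, 4·2+3·0=8≤10, objective 14.
(s,t)=(1,1): 6·1+4·1=10≤21, 4·1+3·1=7≤10, objective 10.
(s,t)=(1,0): 6·1+4·0=6≤21, 4·1+3·0=4≤10, objective 7.
The best lattice point is (2,0), giving 14.

14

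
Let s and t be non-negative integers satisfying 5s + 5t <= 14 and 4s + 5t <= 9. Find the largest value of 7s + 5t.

(s,t)=(2,0): 5·2+5·0=10≤14, 4·2+5·0=8≤9, objective 14.
(s,t)=(1,1): 5·1+5·1=10≤14, 4·1+5·1=9≤9, objective 12.
(s,t)=(1,0): 5·1+5·0=5≤14, 4·1+5·0=4≤9, objective 7.
The best lattice point is (2,0), giving 14.

14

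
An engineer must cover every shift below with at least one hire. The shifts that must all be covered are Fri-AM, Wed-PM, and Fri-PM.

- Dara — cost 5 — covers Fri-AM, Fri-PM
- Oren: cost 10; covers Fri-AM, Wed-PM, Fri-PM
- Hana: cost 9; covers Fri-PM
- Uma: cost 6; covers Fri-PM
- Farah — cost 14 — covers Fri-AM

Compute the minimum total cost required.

10

The greedy cost-per-new-shift heuristic would pick Dara and Oren for 15, but a cheaper cover exists.
Oren alone covers Fri-AM, Wed-PM, Fri-PM — every shift.
Total cost: 10.
No cover costs less than 10.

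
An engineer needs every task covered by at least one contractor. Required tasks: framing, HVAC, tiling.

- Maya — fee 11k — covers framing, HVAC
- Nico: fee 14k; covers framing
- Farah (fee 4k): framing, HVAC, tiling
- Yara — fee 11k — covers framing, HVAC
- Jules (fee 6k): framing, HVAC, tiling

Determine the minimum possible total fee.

4

Farah alone covers framing, HVAC, tiling — every task.
Total fee: 4.
No cover costs less than 4.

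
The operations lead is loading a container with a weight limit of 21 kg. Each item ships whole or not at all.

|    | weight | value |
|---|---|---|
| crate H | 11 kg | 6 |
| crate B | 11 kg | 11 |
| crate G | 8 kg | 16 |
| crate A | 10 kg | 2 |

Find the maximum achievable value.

27

This is a 0-1 knapsack instance.
crate G + crate A: weight 8 + 10 = 18 ≤ 21, value 16 + 2 = 18.
crate B + crate G: weight 11 + 8 = 19 ≤ 21, value 11 + 16 = 27.
crate H + crate G: weight 11 + 8 = 19 ≤ 21, value 6 + 16 = 22.
Best is crate B and crate G with total value 27.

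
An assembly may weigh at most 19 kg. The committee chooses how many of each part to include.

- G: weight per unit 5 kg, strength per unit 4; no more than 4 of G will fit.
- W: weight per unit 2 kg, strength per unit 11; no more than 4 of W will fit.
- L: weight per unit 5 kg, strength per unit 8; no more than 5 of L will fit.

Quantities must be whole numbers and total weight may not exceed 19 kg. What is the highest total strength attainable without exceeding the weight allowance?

Take 4×W and 2×L: weight 18 ≤ 19, strength 4·11 + 2·8 = 60.
W has the best ratio (11/2) and is taken to its limit of 4; remaining capacity is filled optimally with the others.

60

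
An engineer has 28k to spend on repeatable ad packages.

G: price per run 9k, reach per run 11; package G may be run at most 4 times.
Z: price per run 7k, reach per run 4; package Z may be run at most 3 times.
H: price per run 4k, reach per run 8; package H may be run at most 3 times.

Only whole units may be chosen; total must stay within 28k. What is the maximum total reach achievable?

This is a bounded integer knapsack.
H has the best ratio (8/4); taking only H gives at most 3×8 = 24 (stopped by the supply cap of 3).
Mixing does better — 1×G, 1×Z, and 3×H: price 28 ≤ 28, reach 1·11 + 1·4 + 3·8 = 39.

39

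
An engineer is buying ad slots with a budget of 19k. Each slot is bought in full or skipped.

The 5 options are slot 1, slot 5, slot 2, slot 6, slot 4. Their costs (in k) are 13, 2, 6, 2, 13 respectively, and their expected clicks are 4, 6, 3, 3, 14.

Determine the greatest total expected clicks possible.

23

slot 6 + slot 4: cost 2 + 13 = 15 ≤ 19, expected clicks 3 + 14 = 17.
slot 5 + slot 6 + slot 4: cost 2 + 2 + 13 = 17 ≤ 19, expected clicks 6 + 3 + 14 = 23.
slot 5 + slot 4: cost 2 + 13 = 15 ≤ 19, expected clicks 6 + 14 = 20.
Best is slot 5, slot 6, and slot 4 with total expected clicks 23.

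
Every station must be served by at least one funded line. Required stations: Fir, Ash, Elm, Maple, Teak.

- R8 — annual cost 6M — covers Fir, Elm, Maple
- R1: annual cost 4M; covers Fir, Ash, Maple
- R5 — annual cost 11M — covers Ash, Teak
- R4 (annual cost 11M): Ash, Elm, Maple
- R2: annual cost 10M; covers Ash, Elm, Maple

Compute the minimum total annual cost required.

The greedy cost-per-new-station heuristic would pick R1, R8, and R5 for 21, but a cheaper cover exists.
Choose R8 and R5: together they cover Fir, Ash, Elm, Maple, Teak — every station.
Total annual cost: 6 + 11 = 17.
No cover costs less than 17.

17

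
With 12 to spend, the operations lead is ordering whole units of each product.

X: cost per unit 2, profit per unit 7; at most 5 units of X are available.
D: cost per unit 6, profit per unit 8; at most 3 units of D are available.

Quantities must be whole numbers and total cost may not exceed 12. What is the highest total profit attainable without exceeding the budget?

Take 5×X: cost 10 ≤ 12, profit 5·7 = 35.
X has the best ratio (7/2) and is taken to its limit of 5; remaining capacity is filled optimally with the others.

35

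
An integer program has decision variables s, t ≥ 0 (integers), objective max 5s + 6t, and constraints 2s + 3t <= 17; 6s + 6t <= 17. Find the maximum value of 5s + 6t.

12

(s,t)=(0,2): 2·0+3·2=6≤17, 6·0+6·2=12≤17, objective 12.
(s,t)=(1,1): 2·1+3·1=5≤17, 6·1+6·1=12≤17, objective 11.
(s,t)=(0,1): 2·0+3·1=3≤17, 6·0+6·1=6≤17, objective 6.
Maximum is 12 at (s,t)=(0,2).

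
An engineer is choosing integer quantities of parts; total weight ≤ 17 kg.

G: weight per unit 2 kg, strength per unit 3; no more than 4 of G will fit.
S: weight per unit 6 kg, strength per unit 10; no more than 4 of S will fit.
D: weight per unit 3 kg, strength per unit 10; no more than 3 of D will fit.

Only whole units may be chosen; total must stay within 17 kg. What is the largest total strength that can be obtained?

43

This is a bounded integer knapsack.
4×G and 3×D: weight 17 ≤ 17, strength 4·3 + 3·10 = 42.
1×G, 1×S, and 3×D: weight 17 ≤ 17, strength 1·3 + 1·10 + 3·10 = 43.
Best is 43.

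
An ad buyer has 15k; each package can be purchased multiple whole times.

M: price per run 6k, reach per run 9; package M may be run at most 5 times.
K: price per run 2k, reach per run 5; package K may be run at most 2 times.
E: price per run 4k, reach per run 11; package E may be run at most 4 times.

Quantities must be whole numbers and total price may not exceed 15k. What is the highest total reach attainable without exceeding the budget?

38

This is a bounded integer knapsack.
3×E: price 12 ≤ 15, reach 3·11 = 33.
1×K and 3×E: price 14 ≤ 15, reach 1·5 + 3·11 = 38.
Best is 38.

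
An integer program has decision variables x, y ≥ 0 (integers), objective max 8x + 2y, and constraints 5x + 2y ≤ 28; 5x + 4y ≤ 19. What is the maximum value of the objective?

26

Relaxing integrality, the LP optimum is 30.40 at (x,y) = (3.8, 0), which is not an integer point.
(x,y)=(3,1): 5·3+2·1=17≤28, 5·3+4·1=19≤19, objective 26.
(x,y)=(3,0): 5·3+2·0=15≤28, 5·3+4·0=15≤19, objective 24.
(x,y)=(2,2): 5·2+2·2=14≤28, 5·2+4·2=18≤19, objective 20.
No feasible integer point exceeds 26.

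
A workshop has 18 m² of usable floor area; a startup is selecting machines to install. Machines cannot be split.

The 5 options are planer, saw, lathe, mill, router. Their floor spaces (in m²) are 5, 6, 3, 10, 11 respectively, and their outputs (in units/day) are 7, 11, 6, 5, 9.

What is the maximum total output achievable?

24

This is an integer program with binary decision variables.
planer + saw + lathe: floor space 5 + 6 + 3 = 14 ≤ 18, output 7 + 11 + 6 = 24.
planer + saw: floor space 5 + 6 = 11 ≤ 18, output 7 + 11 = 18.
saw + router: floor space 6 + 11 = 17 ≤ 18, output 11 + 9 = 20.
Best is planer, saw, and lathe with total output 24.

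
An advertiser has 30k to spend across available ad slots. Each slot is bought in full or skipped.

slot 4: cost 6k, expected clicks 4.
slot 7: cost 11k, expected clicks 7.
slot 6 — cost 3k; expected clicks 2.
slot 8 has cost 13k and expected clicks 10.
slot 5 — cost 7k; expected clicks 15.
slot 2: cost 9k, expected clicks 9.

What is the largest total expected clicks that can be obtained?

slot 7 + slot 6 + slot 5 + slot 2: cost 11 + 3 + 7 + 9 = 30 ≤ 30, expected clicks 7 + 2 + 15 + 9 = 33.
slot 7 + slot 5 + slot 2: cost 11 + 7 + 9 = 27 ≤ 30, expected clicks 7 + 15 + 9 = 31.
slot 8 + slot 5 + slot 2: cost 13 + 7 + 9 = 29 ≤ 30, expected clicks 10 + 15 + 9 = 34.
Best is slot 8, slot 5, and slot 2 with total expected clicks 34.

34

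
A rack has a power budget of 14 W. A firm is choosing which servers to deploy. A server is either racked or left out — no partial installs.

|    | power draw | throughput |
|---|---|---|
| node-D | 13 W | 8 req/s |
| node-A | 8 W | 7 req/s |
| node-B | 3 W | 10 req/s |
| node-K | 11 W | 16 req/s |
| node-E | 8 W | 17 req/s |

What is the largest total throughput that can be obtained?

27

Treat it as a binary knapsack problem.
Allowing fractional choices, the relaxed optimum would be about 31.4, but servers are indivisible.
node-B + node-E: power draw 3 + 8 = 11 ≤ 14, throughput 10 + 17 = 27.
node-E: power draw 8 ≤ 14, throughput 17.
node-B + node-K: power draw 3 + 11 = 14 ≤ 14, throughput 10 + 16 = 26.
Best is node-B and node-E with total throughput 27.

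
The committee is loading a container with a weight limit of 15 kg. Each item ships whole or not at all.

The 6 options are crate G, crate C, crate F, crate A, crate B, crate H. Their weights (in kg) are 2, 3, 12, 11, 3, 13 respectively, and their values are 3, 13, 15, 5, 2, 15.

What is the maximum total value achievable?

28

Take crate C and crate F: weight 3 + 12 = 15 ≤ 15, value 13 + 15 = 28.
No other feasible combination does better.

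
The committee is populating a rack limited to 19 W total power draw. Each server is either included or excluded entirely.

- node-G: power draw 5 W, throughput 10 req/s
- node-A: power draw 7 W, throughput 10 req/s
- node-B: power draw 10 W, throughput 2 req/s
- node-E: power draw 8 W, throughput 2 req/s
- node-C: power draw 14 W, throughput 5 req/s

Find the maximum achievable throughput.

20

Treat it as a binary knapsack problem.
Allowing fractional choices, the relaxed optimum would be about 22.5, but servers are indivisible.
node-G + node-A: power draw 5 + 7 = 12 ≤ 19, throughput 10 + 10 = 20.
node-G + node-C: power draw 5 + 14 = 19 ≤ 19, throughput 10 + 5 = 15.
Best is node-G and node-A with total throughput 20.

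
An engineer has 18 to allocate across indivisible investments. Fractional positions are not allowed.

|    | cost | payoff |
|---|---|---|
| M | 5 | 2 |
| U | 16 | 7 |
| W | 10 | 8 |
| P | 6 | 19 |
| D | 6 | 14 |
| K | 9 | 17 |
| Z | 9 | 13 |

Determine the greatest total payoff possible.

P + K: cost 6 + 9 = 15 ≤ 18, payoff 19 + 17 = 36.
M + P + D: cost 5 + 6 + 6 = 17 ≤ 18, payoff 2 + 19 + 14 = 35.
Best is P and K with total payoff 36.

36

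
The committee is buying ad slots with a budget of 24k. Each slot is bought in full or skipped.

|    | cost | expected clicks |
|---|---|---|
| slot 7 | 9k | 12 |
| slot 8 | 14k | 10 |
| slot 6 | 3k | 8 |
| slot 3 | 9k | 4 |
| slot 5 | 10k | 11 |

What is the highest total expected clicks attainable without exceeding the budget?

This is a 0-1 knapsack instance.
Allowing fractional choices, the relaxed optimum would be about 32.4, but ad slots are indivisible.
slot 7 + slot 6 + slot 5: cost 9 + 3 + 10 = 22 ≤ 24, expected clicks 12 + 8 + 11 = 31.
slot 7 + slot 5: cost 9 + 10 = 19 ≤ 24, expected clicks 12 + 11 = 23.
slot 7 + slot 6 + slot 3: cost 9 + 3 + 9 = 21 ≤ 24, expected clicks 12 + 8 + 4 = 24.
Best is slot 7, slot 6, and slot 5 with total expected clicks 31.

31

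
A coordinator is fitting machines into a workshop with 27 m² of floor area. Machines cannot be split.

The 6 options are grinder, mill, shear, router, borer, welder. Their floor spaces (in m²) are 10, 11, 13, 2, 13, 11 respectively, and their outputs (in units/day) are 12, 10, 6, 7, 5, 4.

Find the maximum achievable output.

This is a 0-1 knapsack instance.
Take grinder, mill, and router: floor space 10 + 11 + 2 = 23 ≤ 27, output 12 + 10 + 7 = 29.
No other feasible combination does better.

29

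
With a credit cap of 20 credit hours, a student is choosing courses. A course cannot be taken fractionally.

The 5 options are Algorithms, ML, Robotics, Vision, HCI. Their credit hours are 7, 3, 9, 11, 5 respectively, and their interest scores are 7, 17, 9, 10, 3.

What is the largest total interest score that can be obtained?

33

Algorithms + ML + Robotics: credit hours 7 + 3 + 9 = 19 ≤ 20, interest score 7 + 17 + 9 = 33.
ML + Vision + HCI: credit hours 3 + 11 + 5 = 19 ≤ 20, interest score 17 + 10 + 3 = 30.
ML + Robotics + HCI: credit hours 3 + 9 + 5 = 17 ≤ 20, interest score 17 + 9 + 3 = 29.
Best is Algorithms, ML, and Robotics with total interest score 33.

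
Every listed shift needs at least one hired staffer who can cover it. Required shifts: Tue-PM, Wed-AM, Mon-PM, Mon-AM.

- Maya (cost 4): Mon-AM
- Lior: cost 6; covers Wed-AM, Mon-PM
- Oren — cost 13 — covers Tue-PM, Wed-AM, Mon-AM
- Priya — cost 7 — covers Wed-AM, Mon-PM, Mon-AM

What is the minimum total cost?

19

This is an integer covering problem.
The greedy cost-per-new-shift heuristic would pick Priya and Oren for 20, but a cheaper cover exists.
Choose Lior and Oren: together they cover Tue-PM, Wed-AM, Mon-PM, Mon-AM — every shift.
Total cost: 6 + 13 = 19.
No cover costs less than 19.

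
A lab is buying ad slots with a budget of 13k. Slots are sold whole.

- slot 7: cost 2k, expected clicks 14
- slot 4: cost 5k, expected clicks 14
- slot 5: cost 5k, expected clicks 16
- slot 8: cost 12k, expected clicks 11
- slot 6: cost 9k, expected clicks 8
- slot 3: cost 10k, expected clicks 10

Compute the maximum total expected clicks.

Take slot 7, slot 4, and slot 5: cost 2 + 5 + 5 = 12 ≤ 13, expected clicks 14 + 14 + 16 = 44.
No other feasible combination does better.

44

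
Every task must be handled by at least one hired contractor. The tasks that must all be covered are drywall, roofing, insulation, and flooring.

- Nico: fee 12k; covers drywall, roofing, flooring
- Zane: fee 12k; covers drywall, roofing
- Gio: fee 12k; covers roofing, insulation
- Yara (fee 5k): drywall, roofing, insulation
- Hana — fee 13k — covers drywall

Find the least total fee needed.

Choose Nico and Yara: together they cover drywall, roofing, insulation, flooring — every task.
Total fee: 12 + 5 = 17.
No cover costs less than 17.

17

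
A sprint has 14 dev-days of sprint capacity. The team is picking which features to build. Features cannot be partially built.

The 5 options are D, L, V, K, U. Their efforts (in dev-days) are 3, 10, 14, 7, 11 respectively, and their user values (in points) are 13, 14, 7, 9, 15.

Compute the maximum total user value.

Take D and U: effort 3 + 11 = 14 ≤ 14, user value 13 + 15 = 28.
No other feasible combination does better.

28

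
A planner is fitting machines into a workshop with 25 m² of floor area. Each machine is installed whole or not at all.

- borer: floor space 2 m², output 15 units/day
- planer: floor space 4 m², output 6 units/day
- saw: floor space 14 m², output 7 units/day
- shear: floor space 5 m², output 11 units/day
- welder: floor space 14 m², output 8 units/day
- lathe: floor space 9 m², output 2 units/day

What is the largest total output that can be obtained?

40

This is an integer program with binary decision variables.
borer + planer + shear + lathe: floor space 2 + 4 + 5 + 9 = 20 ≤ 25, output 15 + 6 + 11 + 2 = 34.
borer + planer + shear + welder: floor space 2 + 4 + 5 + 14 = 25 ≤ 25, output 15 + 6 + 11 + 8 = 40.
borer + planer + saw + shear: floor space 2 + 4 + 14 + 5 = 25 ≤ 25, output 15 + 6 + 7 + 11 = 39.
Best is borer, planer, shear, and welder with total output 40.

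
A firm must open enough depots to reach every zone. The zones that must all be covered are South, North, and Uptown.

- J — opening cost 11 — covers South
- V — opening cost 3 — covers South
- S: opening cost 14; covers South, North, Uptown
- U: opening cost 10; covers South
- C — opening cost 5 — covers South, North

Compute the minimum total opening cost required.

14

The greedy cost-per-new-zone heuristic would pick C and S for 19, but a cheaper cover exists.
S alone covers South, North, Uptown — every zone.
Total opening cost: 14.
No cover costs less than 14.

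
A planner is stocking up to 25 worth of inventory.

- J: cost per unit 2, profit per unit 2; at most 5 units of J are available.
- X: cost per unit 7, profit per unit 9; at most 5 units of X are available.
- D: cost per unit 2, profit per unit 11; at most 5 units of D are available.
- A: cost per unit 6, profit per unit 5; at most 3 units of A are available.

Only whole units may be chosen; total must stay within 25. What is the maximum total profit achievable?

73

D has the best ratio (11/2); taking only D gives at most 5×11 = 55 (stopped by the supply cap of 5).
Mixing does better — 2×X and 5×D: cost 24 ≤ 25, profit 2·9 + 5·11 = 73.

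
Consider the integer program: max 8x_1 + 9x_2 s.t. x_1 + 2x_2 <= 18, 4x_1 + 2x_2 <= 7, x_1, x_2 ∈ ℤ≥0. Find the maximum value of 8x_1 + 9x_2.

Relaxing integrality, the LP optimum is 31.50 at (x_1,x_2) = (0, 3.5), which is not an integer point.
(x_1,x_2)=(0,3): 1·0+2·3=6≤18, 4·0+2·3=6≤7, objective 27.
(x_1,x_2)=(0,2): 1·0+2·2=4≤18, 4·0+2·2=4≤7, objective 18.
No feasible integer point exceeds 27.

27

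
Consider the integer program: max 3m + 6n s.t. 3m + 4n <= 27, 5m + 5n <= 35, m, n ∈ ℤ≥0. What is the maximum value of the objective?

39

(m,n)=(1,6) is feasible, giving 39.
(m,n)=(0,6) is feasible, giving 36.
The best lattice point is (1,6), giving 39.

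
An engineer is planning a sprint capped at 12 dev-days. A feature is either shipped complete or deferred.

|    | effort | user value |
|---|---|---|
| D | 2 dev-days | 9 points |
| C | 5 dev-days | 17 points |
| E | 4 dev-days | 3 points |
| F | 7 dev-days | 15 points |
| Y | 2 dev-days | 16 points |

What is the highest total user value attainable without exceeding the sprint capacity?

42

Take D, C, and Y: effort 2 + 5 + 2 = 9 ≤ 12, user value 9 + 17 + 16 = 42.
No other feasible combination does better.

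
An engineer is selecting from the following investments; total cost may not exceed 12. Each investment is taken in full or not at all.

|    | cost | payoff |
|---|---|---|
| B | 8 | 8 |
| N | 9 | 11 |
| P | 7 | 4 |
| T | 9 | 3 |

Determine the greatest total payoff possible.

11

N: cost 9 ≤ 12, payoff 11.
B: cost 8 ≤ 12, payoff 8.
Best is N with total payoff 11.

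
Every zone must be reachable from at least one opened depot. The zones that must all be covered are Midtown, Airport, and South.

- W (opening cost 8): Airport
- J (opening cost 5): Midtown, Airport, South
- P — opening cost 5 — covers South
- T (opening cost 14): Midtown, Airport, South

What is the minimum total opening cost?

5

J alone covers Midtown, Airport, South — every zone.
Total opening cost: 5.
No cover costs less than 5.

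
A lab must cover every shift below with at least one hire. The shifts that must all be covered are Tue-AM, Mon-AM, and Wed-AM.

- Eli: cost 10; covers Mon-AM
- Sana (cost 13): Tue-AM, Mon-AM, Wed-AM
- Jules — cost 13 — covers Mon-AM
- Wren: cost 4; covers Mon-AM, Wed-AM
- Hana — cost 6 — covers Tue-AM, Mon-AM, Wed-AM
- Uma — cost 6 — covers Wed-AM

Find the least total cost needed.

This is a weighted set-cover instance.
The greedy cost-per-new-shift heuristic would pick Wren and Hana for 10, but a cheaper cover exists.
Hana alone covers Tue-AM, Mon-AM, Wed-AM — every shift.
Total cost: 6.
No cover costs less than 6.

6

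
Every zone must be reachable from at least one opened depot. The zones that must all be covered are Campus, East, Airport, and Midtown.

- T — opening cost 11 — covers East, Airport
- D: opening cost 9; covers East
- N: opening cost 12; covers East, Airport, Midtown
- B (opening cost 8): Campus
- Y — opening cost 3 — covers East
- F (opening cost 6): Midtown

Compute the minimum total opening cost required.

This is a weighted set-cover instance.
The greedy cost-per-new-zone heuristic would pick Y, N, and B for 23, but a cheaper cover exists.
Choose N and B: together they cover Campus, East, Airport, Midtown — every zone.
Total opening cost: 12 + 8 = 20.
No cover costs less than 20.

20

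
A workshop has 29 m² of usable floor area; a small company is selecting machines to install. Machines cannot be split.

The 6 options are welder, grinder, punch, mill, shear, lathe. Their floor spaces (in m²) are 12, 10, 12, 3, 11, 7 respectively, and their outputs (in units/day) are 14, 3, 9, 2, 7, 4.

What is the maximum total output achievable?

25

Allowing fractional choices, the relaxed optimum would be about 26.3, but machines are indivisible.
welder + punch: floor space 12 + 12 = 24 ≤ 29, output 14 + 9 = 23.
welder + punch + mill: floor space 12 + 12 + 3 = 27 ≤ 29, output 14 + 9 + 2 = 25.
welder + mill + shear: floor space 12 + 3 + 11 = 26 ≤ 29, output 14 + 2 + 7 = 23.
Best is welder, punch, and mill with total output 25.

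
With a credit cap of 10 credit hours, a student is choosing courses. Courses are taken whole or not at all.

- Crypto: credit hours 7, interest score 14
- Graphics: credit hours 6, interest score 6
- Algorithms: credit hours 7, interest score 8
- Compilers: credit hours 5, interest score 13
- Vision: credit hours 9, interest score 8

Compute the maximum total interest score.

This is a 0-1 knapsack instance.
Take Crypto: credit hours 7 ≤ 10, interest score 14.
No other feasible combination does better.

14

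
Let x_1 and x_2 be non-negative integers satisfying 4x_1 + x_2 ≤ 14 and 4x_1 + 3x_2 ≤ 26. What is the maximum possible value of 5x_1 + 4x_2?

34

The continuous relaxation peaks at (0, 8.67) with value 34.67; rounding to a feasible lattice point costs some objective.
(x_1,x_2)=(2,6): 4·2+1·6=14≤14, 4·2+3·6=26≤26, objective 34.
(x_1,x_2)=(1,7): 4·1+1·7=11≤14, 4·1+3·7=25≤26, objective 33.
(x_1,x_2)=(0,8): 4·0+1·8=8≤14, 4·0+3·8=24≤26, objective 32.
The best lattice point is (2,6), giving 34.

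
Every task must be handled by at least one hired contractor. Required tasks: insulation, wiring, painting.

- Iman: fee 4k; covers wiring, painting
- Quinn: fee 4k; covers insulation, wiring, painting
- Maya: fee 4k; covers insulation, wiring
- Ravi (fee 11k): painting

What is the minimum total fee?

Quinn alone covers insulation, wiring, painting — every task.
Total fee: 4.
No cover costs less than 4.

4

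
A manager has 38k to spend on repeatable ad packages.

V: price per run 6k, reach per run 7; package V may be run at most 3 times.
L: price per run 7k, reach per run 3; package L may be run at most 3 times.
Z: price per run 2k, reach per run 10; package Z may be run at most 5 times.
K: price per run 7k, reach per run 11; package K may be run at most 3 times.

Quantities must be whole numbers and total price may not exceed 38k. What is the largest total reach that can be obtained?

90

Take 1×V, 5×Z, and 3×K: price 37 ≤ 38, reach 1·7 + 5·10 + 3·11 = 90.
Z has the best ratio (10/2) and is taken to its limit of 5; remaining capacity is filled optimally with the others.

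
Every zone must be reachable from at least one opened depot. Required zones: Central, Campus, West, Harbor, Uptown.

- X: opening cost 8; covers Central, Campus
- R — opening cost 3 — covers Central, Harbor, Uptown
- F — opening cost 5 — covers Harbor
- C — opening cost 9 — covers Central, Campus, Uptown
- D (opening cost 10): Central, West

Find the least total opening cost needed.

21

Choose X, R, and D: together they cover Central, Campus, West, Harbor, Uptown — every zone.
Total opening cost: 8 + 3 + 10 = 21.
No cover costs less than 21.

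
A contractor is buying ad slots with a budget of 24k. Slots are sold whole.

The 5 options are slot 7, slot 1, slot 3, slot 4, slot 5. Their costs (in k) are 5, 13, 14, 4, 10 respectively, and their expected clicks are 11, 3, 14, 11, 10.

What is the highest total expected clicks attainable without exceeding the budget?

Take slot 7, slot 3, and slot 4: cost 5 + 14 + 4 = 23 ≤ 24, expected clicks 11 + 14 + 11 = 36.
No other feasible combination does better.

36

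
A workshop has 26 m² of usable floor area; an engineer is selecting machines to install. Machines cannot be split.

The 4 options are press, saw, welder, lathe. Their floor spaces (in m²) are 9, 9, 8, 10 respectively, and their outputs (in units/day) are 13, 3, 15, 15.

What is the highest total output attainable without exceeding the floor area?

31

Allowing fractional choices, the relaxed optimum would be about 41.6, but machines are indivisible.
press + welder: floor space 9 + 8 = 17 ≤ 26, output 13 + 15 = 28.
welder + lathe: floor space 8 + 10 = 18 ≤ 26, output 15 + 15 = 30.
press + saw + welder: floor space 9 + 9 + 8 = 26 ≤ 26, output 13 + 3 + 15 = 31.
Best is press, saw, and welder with total output 31.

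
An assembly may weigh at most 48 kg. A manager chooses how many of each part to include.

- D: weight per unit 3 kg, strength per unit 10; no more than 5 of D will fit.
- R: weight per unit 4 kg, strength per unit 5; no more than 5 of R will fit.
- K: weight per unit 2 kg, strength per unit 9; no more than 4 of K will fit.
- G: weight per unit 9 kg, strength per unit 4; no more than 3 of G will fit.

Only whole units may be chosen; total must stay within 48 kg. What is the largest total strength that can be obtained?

5×D, 5×R, and 4×K: weight 43 ≤ 48, strength 5·10 + 5·5 + 4·9 = 111.
5×D, 4×R, 4×K, and 1×G: weight 48 ≤ 48, strength 5·10 + 4·5 + 4·9 + 1·4 = 110.
Best is 111.

111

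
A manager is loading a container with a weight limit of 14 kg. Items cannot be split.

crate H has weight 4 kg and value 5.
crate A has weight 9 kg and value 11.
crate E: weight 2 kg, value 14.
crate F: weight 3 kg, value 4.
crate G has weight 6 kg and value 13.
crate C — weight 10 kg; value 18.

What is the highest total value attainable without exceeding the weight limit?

Treat it as a binary knapsack problem.
Allowing fractional choices, the relaxed optimum would be about 37.8, but items are indivisible.
crate H + crate E + crate G: weight 4 + 2 + 6 = 12 ≤ 14, value 5 + 14 + 13 = 32.
crate E + crate F + crate G: weight 2 + 3 + 6 = 11 ≤ 14, value 14 + 4 + 13 = 31.
crate E + crate C: weight 2 + 10 = 12 ≤ 14, value 14 + 18 = 32.
The maximum value is 32; one optimal choice is crate H, crate E, and crate G.

32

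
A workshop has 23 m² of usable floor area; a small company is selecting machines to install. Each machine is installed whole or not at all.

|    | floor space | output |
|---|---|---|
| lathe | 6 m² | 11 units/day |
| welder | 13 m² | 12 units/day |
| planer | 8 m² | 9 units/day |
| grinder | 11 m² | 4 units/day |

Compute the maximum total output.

23

lathe + welder: floor space 6 + 13 = 19 ≤ 23, output 11 + 12 = 23.
welder + planer: floor space 13 + 8 = 21 ≤ 23, output 12 + 9 = 21.
lathe + planer: floor space 6 + 8 = 14 ≤ 23, output 11 + 9 = 20.
Best is lathe and welder with total output 23.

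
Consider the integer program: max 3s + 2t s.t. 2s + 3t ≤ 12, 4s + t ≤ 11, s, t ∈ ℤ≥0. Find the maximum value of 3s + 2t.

The continuous relaxation peaks at (2.1, 2.6) with value 11.50; rounding to a feasible lattice point costs some objective.
(s,t)=(2,2): 2·2+3·2=10≤12, 4·2+1·2=10≤11, objective 10.
(s,t)=(1,3): 2·1+3·3=11≤12, 4·1+1·3=7≤11, objective 9.
No feasible integer point exceeds 10.

10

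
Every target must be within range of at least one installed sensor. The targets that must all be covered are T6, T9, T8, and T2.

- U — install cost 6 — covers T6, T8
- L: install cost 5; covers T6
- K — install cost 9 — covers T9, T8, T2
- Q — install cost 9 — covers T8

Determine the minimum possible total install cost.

14

The greedy cost-per-new-target heuristic would pick U and K for 15, but a cheaper cover exists.
Choose L and K: together they cover T6, T9, T8, T2 — every target.
Total install cost: 5 + 9 = 14.
No cover costs less than 14.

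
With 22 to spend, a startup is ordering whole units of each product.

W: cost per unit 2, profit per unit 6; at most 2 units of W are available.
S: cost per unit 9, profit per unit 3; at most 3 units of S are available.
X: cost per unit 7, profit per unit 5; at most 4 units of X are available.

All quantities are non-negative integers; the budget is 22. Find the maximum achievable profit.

This is a bounded integer knapsack.
Take 2×W and 2×X: cost 18 ≤ 22, profit 2·6 + 2·5 = 22.
W has the best ratio (6/2) and is taken to its limit of 2; remaining capacity is filled optimally with the others.

22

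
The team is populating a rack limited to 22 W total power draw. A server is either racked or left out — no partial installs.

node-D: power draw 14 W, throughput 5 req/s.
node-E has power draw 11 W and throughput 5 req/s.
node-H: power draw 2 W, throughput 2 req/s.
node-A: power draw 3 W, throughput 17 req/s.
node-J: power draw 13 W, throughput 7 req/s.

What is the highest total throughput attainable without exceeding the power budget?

26

Allowing fractional choices, the relaxed optimum would be about 27.8, but servers are indivisible.
node-A + node-J: power draw 3 + 13 = 16 ≤ 22, throughput 17 + 7 = 24.
node-E + node-H + node-A: power draw 11 + 2 + 3 = 16 ≤ 22, throughput 5 + 2 + 17 = 24.
node-H + node-A + node-J: power draw 2 + 3 + 13 = 18 ≤ 22, throughput 2 + 17 + 7 = 26.
Best is node-H, node-A, and node-J with total throughput 26.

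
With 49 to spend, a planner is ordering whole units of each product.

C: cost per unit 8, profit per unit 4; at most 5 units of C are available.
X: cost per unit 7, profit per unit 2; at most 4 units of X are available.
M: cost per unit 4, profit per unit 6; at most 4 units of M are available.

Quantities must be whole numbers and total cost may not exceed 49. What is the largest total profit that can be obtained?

40

4×C and 4×M: cost 48 ≤ 49, profit 4·4 + 4·6 = 40.
3×C, 1×X, and 4×M: cost 47 ≤ 49, profit 3·4 + 1·2 + 4·6 = 38.
Best is 40.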